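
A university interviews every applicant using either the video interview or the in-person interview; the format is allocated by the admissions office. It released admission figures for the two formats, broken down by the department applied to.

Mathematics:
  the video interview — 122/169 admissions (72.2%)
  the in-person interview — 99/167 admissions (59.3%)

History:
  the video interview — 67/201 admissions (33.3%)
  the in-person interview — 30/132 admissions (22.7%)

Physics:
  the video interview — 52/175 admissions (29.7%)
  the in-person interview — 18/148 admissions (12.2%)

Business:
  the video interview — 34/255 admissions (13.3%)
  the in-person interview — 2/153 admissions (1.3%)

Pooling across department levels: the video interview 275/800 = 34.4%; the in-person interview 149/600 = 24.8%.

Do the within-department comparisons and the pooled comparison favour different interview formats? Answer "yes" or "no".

Within each department level (Mathematics 72.2% vs 59.3%; History 33.3% vs 22.7%; Physics 29.7% vs 12.2%; Business 13.3% vs 1.3%), the video interview has the higher rate every time. Pooled: 34.4% vs 24.8% — the video interview has the higher rate overall. They agree.

no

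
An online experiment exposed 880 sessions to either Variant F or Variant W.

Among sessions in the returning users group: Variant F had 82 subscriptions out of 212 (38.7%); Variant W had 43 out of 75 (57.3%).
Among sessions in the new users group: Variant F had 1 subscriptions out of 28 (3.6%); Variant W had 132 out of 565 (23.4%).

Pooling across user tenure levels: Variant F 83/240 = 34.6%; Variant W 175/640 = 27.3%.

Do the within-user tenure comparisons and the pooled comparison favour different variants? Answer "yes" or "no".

yes

Within each user tenure level (returning users 38.7% vs 57.3%; new users 3.6% vs 23.4%), Variant W has the higher rate every time. Pooled: 34.6% vs 27.3% — Variant F has the higher rate overall. The two comparisons disagree.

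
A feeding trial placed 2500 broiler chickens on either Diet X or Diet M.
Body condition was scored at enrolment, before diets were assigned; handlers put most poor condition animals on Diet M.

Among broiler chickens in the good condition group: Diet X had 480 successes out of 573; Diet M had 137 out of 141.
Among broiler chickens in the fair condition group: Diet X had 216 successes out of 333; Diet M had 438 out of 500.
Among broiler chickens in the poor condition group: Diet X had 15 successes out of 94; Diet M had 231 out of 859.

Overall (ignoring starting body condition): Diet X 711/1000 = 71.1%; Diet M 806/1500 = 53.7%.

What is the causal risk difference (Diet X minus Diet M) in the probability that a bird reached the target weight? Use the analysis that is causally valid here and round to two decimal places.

-0.16

Within every starting body condition level Diet M has the higher rate, yet pooled Diet X does — Simpson's reversal.
Here starting body condition is a common cause — it drives both which diet a case falls under and the outcome. The crude comparison mixes populations; the stratum-specific rates are the causally relevant ones.
Adjusting over the population distribution of starting body condition: 0.286·(0.838−0.972) + 0.333·(0.649−0.876) + 0.381·(0.160−0.269) = -0.156.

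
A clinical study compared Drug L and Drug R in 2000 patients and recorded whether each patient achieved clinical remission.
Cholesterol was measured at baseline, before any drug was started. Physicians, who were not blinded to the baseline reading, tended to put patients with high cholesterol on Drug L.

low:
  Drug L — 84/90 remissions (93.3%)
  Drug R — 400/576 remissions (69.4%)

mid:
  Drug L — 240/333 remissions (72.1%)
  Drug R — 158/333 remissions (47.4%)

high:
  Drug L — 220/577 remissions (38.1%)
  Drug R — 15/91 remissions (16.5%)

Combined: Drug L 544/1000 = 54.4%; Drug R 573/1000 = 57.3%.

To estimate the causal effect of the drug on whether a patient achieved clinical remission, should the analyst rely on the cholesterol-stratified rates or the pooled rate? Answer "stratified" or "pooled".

Cholesterol differs across drugs for reasons unrelated to any effect of the drug itself, and it separately predicts the outcome — a classic confounder. We must compare within cholesterol levels.
Within each level — low: 93.3% vs 69.4%; mid: 72.1% vs 47.4%; high: 38.1% vs 16.5% — Drug L is higher every time.

stratified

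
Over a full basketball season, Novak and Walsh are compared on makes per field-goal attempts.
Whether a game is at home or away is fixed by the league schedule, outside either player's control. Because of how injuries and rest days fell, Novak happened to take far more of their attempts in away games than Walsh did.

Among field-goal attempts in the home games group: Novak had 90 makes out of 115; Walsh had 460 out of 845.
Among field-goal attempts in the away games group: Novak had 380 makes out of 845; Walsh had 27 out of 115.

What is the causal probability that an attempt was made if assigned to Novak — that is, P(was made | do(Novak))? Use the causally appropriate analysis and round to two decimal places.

Game venue is set before the player has any effect — it is not caused by the player — and it independently drives the outcome. That makes it a confounder, so the causal comparison is within game venue levels.
Standardising Novak to the population game venue mix: 0.500·90/115 + 0.500·380/845 = 0.616.

0.62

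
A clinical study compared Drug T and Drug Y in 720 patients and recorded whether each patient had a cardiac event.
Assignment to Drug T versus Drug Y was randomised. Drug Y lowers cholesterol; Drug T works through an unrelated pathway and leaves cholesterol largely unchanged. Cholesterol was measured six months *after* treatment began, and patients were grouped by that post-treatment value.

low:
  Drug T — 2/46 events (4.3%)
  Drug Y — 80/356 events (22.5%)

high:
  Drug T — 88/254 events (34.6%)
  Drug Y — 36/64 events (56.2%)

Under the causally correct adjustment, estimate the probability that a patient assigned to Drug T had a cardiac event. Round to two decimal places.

0.30

Within every cholesterol level Drug T has the lower rate, yet pooled Drug Y does — Simpson's reversal.
Because the drug influences cholesterol, cholesterol is a post-treatment mediator, not a confounder. Stratifying on it would bias the estimate; the causal effect is the crude pooled difference.
So P(outcome | do(Drug T)) is just the pooled rate for Drug T: 90/300 = 0.300.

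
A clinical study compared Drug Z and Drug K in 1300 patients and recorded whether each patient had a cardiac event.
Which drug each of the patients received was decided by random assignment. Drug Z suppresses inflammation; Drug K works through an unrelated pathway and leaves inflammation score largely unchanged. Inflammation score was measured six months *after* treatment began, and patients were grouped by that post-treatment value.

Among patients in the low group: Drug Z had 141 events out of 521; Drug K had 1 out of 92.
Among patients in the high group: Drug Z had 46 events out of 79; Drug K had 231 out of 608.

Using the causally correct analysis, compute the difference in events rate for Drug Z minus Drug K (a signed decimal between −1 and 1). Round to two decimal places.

The inflammation score-specific comparison favours Drug K throughout, but the pooled figures favour Drug Z. The question is whether to condition on inflammation score.
Stratifying would compare drugs among patients the drugs themselves sorted into inflammation score groups — a form of selection on an intermediate. The unconditioned pooled rates give the total causal effect.
The causal difference is the pooled difference: 0.312 − 0.331 = -0.020.

-0.02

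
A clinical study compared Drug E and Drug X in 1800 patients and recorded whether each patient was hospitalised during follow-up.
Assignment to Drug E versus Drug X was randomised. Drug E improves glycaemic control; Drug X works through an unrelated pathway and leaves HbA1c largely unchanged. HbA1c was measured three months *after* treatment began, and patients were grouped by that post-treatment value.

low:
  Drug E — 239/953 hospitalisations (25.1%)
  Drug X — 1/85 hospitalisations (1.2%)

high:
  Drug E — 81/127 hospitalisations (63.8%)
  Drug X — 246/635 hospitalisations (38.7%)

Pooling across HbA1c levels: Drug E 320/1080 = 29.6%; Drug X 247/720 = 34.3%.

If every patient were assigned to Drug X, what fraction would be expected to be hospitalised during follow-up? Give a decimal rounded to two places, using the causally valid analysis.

Stratifying would compare drugs among patients the drugs themselves sorted into HbA1c groups — a form of selection on an intermediate. The unconditioned pooled rates give the total causal effect.
So P(outcome | do(Drug X)) is just the pooled rate for Drug X: 247/720 = 0.343.

0.34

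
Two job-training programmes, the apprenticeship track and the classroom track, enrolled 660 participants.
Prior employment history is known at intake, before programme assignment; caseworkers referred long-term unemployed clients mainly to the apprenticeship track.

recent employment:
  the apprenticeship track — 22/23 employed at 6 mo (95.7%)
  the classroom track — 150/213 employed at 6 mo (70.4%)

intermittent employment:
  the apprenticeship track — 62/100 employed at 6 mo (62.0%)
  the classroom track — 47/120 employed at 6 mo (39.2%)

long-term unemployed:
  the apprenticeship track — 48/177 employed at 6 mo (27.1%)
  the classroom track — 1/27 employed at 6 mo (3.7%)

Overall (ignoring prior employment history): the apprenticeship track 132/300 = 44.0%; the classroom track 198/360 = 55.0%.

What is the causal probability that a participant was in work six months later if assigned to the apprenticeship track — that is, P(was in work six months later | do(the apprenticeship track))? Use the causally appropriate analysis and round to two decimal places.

Prior employment history differs across programmes for reasons unrelated to any effect of the programme itself, and it separately predicts the outcome — a classic confounder. We must compare within prior employment history levels.
Standardising the apprenticeship track to the population prior employment history mix: 0.358·22/23 + 0.333·62/100 + 0.309·48/177 = 0.633.

0.63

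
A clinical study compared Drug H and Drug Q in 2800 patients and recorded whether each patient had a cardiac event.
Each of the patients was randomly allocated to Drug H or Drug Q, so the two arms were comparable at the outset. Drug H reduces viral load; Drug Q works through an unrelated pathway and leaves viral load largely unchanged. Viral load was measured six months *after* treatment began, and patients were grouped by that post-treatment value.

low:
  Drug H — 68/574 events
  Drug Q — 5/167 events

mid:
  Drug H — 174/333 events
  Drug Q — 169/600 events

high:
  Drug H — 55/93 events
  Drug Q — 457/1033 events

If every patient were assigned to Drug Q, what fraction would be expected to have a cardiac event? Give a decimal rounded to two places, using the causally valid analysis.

0.35

Viral load here is a post-treatment variable shaped by the drug; conditioning on it would introduce bias rather than remove it. The overall comparison is the causal one.
So P(outcome | do(Drug Q)) is just the pooled rate for Drug Q: 631/1800 = 0.351.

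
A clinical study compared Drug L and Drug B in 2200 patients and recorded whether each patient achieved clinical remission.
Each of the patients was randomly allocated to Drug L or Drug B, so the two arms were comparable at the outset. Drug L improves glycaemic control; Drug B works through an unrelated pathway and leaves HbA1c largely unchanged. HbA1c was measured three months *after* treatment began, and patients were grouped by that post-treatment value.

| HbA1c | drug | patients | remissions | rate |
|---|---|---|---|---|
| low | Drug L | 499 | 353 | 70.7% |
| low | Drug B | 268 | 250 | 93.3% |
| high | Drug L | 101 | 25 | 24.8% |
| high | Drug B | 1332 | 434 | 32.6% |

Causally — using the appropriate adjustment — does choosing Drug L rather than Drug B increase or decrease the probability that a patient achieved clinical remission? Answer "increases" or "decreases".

increases

The stratified and pooled comparisons disagree (Drug B wins within each HbA1c; Drug L wins overall), so the answer turns on the causal role of HbA1c.
HbA1c here is a post-treatment variable shaped by the drug; conditioning on it would introduce bias rather than remove it. The overall comparison is the causal one.
Pooled: Drug L 63.0% vs Drug B 42.8%; Drug L is higher overall.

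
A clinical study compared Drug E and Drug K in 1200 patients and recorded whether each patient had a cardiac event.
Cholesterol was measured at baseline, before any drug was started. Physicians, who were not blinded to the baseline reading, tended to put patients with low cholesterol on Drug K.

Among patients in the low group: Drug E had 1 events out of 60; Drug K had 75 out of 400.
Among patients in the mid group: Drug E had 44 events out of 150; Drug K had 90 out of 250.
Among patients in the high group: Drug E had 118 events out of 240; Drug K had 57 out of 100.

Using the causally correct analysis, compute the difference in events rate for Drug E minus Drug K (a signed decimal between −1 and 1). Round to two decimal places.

The stratified and pooled comparisons disagree (Drug E wins within each cholesterol; Drug K wins overall), so the answer turns on the causal role of cholesterol.
Cholesterol differs across drugs for reasons unrelated to any effect of the drug itself, and it separately predicts the outcome — a classic confounder. We must compare within cholesterol levels.
Adjusting over the population distribution of cholesterol: 0.383·(0.017−0.188) + 0.333·(0.293−0.360) + 0.283·(0.492−0.570) = -0.110.

-0.11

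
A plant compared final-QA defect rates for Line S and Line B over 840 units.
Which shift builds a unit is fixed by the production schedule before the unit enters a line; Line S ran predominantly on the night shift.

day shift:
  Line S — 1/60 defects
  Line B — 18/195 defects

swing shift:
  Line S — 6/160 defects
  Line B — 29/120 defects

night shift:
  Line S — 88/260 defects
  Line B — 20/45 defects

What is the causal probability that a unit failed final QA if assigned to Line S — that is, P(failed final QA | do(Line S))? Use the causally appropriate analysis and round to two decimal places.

0.14

The shift-specific comparison favours Line S throughout, but the pooled figures favour Line B. The question is whether to condition on shift.
Since shift is a pre-existing factor (not a product of the line) and it affects the outcome on its own, it is a confounder. The stratified rates, not the pooled rate, identify the causal effect.
Standardising Line S to the population shift mix: 0.304·1/60 + 0.333·6/160 + 0.363·88/260 = 0.140.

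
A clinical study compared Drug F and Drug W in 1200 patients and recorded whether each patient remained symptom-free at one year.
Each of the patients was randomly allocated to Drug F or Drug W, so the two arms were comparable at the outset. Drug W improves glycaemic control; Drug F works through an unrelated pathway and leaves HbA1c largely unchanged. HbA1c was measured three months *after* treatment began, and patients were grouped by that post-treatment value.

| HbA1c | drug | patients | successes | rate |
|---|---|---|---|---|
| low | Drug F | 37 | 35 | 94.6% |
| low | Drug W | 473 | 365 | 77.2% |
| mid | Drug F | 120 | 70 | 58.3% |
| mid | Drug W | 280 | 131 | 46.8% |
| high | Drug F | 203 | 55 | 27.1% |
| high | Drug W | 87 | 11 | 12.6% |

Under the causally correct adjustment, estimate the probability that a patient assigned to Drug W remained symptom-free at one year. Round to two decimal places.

0.60

The HbA1c-specific comparison favours Drug F throughout, but the pooled figures favour Drug W. The question is whether to condition on HbA1c.
HbA1c lies on the pathway drug → HbA1c → outcome, so adjusting for it blocks the indirect effect. For the total causal effect of drug, use the unadjusted pooled rates.
So P(outcome | do(Drug W)) is just the pooled rate for Drug W: 507/840 = 0.604.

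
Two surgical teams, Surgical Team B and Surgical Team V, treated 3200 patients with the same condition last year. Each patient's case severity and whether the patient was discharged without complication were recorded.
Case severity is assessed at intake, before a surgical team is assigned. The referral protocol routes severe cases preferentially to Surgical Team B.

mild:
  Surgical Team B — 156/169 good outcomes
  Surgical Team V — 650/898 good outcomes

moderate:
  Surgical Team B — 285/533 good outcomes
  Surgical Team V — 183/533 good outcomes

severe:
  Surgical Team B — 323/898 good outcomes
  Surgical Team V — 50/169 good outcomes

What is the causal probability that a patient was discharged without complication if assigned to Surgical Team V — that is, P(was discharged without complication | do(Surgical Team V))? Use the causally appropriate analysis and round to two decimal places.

0.45

Case severity differs across surgical teams for reasons unrelated to any effect of the surgical team itself, and it separately predicts the outcome — a classic confounder. We must compare within case severity levels.
Standardising Surgical Team V to the population case severity mix: 0.333·650/898 + 0.333·183/533 + 0.333·50/169 = 0.454.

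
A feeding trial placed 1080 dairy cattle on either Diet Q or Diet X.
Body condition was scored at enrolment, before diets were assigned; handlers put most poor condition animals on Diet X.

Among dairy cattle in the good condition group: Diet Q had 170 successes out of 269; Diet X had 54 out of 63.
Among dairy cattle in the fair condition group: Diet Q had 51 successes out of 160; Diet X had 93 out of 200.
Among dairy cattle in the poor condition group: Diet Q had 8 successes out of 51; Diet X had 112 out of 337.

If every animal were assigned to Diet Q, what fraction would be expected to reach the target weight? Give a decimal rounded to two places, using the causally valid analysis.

Starting body condition differs across diets for reasons unrelated to any effect of the diet itself, and it separately predicts the outcome — a classic confounder. We must compare within starting body condition levels.
Standardising Diet Q to the population starting body condition mix: 0.307·170/269 + 0.333·51/160 + 0.359·8/51 = 0.357.

0.36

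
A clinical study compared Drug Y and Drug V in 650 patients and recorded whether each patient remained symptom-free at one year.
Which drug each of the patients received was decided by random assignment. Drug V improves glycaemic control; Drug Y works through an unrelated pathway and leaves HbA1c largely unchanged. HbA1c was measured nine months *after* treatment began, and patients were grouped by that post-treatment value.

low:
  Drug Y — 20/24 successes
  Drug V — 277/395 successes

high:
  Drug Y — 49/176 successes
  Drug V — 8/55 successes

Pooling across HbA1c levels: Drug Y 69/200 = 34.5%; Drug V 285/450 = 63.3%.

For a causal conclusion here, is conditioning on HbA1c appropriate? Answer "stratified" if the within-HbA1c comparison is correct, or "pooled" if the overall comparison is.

Within every HbA1c level Drug Y has the higher rate, yet pooled Drug V does — Simpson's reversal.
HbA1c is downstream of the drug. One should not condition on a consequence of treatment, so the overall rates are the right comparison.
Pooled: Drug Y 34.5% vs Drug V 63.3%; Drug V is higher overall.

pooled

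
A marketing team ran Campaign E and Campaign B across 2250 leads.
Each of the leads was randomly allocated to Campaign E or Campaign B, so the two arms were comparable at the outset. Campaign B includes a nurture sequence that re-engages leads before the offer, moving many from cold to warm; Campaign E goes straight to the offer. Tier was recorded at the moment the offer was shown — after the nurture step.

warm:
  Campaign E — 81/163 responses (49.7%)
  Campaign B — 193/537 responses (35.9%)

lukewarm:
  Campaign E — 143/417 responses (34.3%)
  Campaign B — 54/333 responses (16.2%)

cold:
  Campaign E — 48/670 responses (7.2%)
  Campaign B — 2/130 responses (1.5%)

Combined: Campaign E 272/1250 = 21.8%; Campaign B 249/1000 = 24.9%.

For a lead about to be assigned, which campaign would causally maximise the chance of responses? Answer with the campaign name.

The distribution of engagement tier is itself part of what the campaign does — it is an intermediate outcome. Holding it fixed would remove that part of the effect; the total effect is the pooled difference.
Pooled: Campaign E 21.8% vs Campaign B 24.9%; Campaign B is higher overall.

Campaign B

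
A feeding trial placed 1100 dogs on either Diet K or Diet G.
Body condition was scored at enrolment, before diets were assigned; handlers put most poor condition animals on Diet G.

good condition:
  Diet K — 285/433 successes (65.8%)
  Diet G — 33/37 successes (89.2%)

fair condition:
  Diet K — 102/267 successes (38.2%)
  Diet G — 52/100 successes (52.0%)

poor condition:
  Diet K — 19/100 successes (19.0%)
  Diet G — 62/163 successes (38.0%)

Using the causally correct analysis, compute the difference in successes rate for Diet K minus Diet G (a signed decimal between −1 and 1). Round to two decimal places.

Nothing the diet does changes starting body condition; the imbalance is an allocation artefact. With starting body condition also predicting the outcome, the pooled figure is confounded, and the within-stratum comparison is the causal one.
Adjusting over the population distribution of starting body condition: 0.427·(0.658−0.892) + 0.334·(0.382−0.520) + 0.239·(0.190−0.380) = -0.191.

-0.19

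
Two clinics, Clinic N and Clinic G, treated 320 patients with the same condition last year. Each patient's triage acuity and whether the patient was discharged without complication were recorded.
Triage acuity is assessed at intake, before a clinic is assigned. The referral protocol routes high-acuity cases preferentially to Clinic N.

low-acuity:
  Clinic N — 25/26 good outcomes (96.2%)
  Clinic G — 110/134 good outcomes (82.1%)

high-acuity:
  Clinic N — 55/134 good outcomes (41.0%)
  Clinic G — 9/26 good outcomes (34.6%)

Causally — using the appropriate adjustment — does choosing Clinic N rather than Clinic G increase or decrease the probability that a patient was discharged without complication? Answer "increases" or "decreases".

increases

The stratified and pooled comparisons disagree (Clinic N wins within each triage acuity; Clinic G wins overall), so the answer turns on the causal role of triage acuity.
The imbalance in triage acuity arose from how patients were allocated, not from anything the clinic did; and triage acuity independently affects the outcome. The pooled gap is confounded — condition on triage acuity.
Within each level — low-acuity: 96.2% vs 82.1%; high-acuity: 41.0% vs 34.6% — Clinic N is higher every time.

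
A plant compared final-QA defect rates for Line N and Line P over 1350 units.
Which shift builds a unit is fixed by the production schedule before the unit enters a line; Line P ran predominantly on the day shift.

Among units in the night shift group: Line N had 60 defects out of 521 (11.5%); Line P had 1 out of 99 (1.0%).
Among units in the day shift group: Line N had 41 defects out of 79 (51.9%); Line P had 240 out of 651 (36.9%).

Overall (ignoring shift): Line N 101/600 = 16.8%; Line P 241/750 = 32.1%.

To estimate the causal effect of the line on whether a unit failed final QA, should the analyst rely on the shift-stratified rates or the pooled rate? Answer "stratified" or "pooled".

The shift-specific comparison favours Line P throughout, but the pooled figures favour Line N. The question is whether to condition on shift.
Since shift is a pre-existing factor (not a product of the line) and it affects the outcome on its own, it is a confounder. The stratified rates, not the pooled rate, identify the causal effect.
Within each level — night shift: 11.5% vs 1.0%; day shift: 51.9% vs 36.9% — Line P is lower every time.

stratified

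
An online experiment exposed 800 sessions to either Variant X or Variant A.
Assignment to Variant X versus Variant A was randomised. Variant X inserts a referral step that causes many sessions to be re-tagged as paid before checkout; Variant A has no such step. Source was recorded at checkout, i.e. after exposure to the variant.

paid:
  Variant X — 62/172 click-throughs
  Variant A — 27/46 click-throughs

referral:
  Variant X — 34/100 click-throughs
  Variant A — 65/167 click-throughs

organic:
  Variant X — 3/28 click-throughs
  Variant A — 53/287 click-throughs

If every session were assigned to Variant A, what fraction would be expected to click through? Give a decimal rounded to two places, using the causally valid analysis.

Traffic source here is a post-treatment variable shaped by the variant; conditioning on it would introduce bias rather than remove it. The overall comparison is the causal one.
So P(outcome | do(Variant A)) is just the pooled rate for Variant A: 145/500 = 0.290.

0.29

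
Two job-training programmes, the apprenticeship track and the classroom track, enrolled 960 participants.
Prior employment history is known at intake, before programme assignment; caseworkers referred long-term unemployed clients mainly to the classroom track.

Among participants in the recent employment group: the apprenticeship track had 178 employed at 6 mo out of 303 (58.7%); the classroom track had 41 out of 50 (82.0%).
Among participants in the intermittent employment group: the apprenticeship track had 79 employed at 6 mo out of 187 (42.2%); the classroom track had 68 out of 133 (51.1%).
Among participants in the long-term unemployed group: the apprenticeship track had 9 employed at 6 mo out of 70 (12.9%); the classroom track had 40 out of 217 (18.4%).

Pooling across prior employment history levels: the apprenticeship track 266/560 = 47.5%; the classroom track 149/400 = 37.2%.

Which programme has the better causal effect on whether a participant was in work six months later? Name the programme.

The imbalance in prior employment history arose from how participants were allocated, not from anything the programme did; and prior employment history independently affects the outcome. The pooled gap is confounded — condition on prior employment history.
Within each level — recent employment: 58.7% vs 82.0%; intermittent employment: 42.2% vs 51.1%; long-term unemployed: 12.9% vs 18.4% — the classroom track is higher every time.

the classroom track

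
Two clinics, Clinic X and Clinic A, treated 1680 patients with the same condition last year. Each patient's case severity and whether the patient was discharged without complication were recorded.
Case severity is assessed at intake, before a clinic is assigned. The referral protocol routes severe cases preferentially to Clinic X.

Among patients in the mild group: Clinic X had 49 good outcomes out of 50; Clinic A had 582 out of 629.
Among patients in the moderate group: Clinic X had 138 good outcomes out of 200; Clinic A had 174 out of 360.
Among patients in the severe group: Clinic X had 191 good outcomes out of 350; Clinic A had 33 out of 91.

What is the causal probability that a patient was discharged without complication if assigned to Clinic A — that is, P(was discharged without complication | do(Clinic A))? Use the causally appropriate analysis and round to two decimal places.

0.63

Case severity satisfies the back-door criterion: it is not a descendant of the clinic, and it blocks the spurious path from clinic to outcome. Adjusting for it (i.e., using the within-case severity rates) gives the causal effect.
Standardising Clinic A to the population case severity mix: 0.404·582/629 + 0.333·174/360 + 0.263·33/91 = 0.630.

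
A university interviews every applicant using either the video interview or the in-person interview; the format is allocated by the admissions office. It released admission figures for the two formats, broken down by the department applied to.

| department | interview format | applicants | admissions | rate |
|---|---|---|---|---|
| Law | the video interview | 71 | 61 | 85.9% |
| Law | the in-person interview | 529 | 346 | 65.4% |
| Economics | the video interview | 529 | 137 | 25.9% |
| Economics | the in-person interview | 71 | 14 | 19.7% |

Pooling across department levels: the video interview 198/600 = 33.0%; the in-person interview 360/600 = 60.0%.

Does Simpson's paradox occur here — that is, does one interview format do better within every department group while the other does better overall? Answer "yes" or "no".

yes

Within each department level (Law 85.9% vs 65.4%; Economics 25.9% vs 19.7%), the video interview has the higher rate every time. Pooled: 33.0% vs 60.0% — the in-person interview has the higher rate overall. The two comparisons disagree.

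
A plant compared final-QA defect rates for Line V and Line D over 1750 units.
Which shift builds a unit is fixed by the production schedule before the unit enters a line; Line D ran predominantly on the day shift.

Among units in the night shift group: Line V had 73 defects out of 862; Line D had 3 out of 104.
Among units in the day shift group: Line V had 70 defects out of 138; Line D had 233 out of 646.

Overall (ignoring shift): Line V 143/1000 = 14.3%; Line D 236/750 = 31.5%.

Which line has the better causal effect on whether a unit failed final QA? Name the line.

Line D

Shift satisfies the back-door criterion: it is not a descendant of the line, and it blocks the spurious path from line to outcome. Adjusting for it (i.e., using the within-shift rates) gives the causal effect.
Within each level — night shift: 8.5% vs 2.9%; day shift: 50.7% vs 36.1% — Line D is lower every time.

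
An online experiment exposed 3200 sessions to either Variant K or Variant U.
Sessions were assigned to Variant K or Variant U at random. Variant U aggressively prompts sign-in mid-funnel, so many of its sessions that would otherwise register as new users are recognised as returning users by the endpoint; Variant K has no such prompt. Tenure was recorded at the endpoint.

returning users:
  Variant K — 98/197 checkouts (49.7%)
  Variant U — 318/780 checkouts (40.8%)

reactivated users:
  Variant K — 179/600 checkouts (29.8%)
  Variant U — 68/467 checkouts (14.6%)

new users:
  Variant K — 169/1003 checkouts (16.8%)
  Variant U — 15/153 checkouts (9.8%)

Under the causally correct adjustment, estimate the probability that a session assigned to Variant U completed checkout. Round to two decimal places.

User tenure is recorded after the variant and is itself shifted by it — it sits on the causal path from variant to outcome. Conditioning on a mediator would strip out part of the effect we want; the pooled comparison gives the total causal effect.
So P(outcome | do(Variant U)) is just the pooled rate for Variant U: 401/1400 = 0.286.

0.29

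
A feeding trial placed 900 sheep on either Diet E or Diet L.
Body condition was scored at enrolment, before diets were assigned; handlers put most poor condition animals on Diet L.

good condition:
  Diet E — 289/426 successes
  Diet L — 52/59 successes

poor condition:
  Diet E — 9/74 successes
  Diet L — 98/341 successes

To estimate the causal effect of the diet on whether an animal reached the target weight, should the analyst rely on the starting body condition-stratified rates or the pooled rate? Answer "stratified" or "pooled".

Starting body condition satisfies the back-door criterion: it is not a descendant of the diet, and it blocks the spurious path from diet to outcome. Adjusting for it (i.e., using the within-starting body condition rates) gives the causal effect.
Within each level — good condition: 67.8% vs 88.1%; poor condition: 12.2% vs 28.7% — Diet L is higher every time.

stratified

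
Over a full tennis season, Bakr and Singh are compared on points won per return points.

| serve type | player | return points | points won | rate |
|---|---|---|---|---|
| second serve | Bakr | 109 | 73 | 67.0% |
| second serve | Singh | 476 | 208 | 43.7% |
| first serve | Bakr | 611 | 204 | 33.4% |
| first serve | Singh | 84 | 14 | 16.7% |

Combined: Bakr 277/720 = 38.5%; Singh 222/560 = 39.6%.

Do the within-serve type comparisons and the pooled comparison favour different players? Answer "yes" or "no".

Within each serve type level (second serve 67.0% vs 43.7%; first serve 33.4% vs 16.7%), Bakr has the higher rate every time. Pooled: 38.5% vs 39.6% — Singh has the higher rate overall. The two comparisons disagree.

yes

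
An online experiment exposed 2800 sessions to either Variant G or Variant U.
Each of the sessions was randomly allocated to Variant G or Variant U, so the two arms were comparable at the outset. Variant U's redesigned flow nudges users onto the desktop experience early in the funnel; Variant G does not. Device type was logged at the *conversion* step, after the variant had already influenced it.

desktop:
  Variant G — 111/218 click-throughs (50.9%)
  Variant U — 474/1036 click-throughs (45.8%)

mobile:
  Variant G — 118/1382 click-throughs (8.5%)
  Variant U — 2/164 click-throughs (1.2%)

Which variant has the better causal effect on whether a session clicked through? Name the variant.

Device type here is a post-treatment variable shaped by the variant; conditioning on it would introduce bias rather than remove it. The overall comparison is the causal one.
Pooled: Variant G 14.3% vs Variant U 39.7%; Variant U is higher overall.

Variant U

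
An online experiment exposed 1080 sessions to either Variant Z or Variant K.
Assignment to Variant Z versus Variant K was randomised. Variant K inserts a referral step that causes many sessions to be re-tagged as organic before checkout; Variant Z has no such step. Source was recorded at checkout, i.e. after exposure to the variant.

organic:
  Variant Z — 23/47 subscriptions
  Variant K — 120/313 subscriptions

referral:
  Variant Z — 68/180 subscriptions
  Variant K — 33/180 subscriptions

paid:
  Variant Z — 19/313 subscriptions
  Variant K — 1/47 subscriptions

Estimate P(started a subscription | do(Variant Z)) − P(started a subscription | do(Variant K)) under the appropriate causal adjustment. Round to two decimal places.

Traffic source here is a post-treatment variable shaped by the variant; conditioning on it would introduce bias rather than remove it. The overall comparison is the causal one.
The causal difference is the pooled difference: 0.204 − 0.285 = -0.081.

-0.08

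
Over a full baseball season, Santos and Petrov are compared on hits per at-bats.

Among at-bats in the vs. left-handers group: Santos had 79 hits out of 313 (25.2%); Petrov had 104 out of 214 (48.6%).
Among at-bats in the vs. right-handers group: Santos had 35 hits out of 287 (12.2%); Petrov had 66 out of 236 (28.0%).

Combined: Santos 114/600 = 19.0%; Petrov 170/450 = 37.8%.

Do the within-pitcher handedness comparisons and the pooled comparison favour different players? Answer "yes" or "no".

no

Within each pitcher handedness level (vs. left-handers 25.2% vs 48.6%; vs. right-handers 12.2% vs 28.0%), Petrov has the higher rate every time. Pooled: 19.0% vs 37.8% — Petrov has the higher rate overall. They agree.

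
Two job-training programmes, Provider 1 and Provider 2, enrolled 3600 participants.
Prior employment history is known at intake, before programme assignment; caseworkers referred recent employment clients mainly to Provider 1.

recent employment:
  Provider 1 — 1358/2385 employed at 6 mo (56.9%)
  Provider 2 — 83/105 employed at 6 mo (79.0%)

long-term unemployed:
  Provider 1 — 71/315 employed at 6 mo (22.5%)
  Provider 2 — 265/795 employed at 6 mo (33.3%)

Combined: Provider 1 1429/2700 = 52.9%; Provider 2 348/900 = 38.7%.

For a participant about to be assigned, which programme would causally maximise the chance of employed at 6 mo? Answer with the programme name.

The imbalance in prior employment history arose from how participants were allocated, not from anything the programme did; and prior employment history independently affects the outcome. The pooled gap is confounded — condition on prior employment history.
Within each level — recent employment: 56.9% vs 79.0%; long-term unemployed: 22.5% vs 33.3% — Provider 2 is higher every time.

Provider 2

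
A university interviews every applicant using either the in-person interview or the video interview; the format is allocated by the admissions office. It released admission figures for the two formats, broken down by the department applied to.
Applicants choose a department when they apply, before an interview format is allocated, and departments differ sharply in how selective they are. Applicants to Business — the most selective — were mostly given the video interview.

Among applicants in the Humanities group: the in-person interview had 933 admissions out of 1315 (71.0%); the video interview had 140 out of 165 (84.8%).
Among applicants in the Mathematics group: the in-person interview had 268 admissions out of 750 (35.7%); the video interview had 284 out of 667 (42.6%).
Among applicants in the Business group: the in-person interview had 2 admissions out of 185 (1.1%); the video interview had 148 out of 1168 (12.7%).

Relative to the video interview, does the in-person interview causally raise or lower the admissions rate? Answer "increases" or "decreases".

The imbalance in department arose from how applicants were allocated, not from anything the interview format did; and department independently affects the outcome. The pooled gap is confounded — condition on department.
Within each level — Humanities: 71.0% vs 84.8%; Mathematics: 35.7% vs 42.6%; Business: 1.1% vs 12.7% — the video interview is higher every time.

decreases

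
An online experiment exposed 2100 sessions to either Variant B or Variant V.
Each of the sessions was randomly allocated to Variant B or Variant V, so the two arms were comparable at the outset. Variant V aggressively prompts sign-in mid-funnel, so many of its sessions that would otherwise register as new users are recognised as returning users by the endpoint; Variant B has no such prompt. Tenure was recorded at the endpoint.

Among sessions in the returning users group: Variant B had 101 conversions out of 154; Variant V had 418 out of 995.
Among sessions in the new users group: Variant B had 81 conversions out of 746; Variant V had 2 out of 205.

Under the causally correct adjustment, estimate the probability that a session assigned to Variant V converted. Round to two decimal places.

The user tenure-specific comparison favours Variant B throughout, but the pooled figures favour Variant V. The question is whether to condition on user tenure.
User tenure here is a post-treatment variable shaped by the variant; conditioning on it would introduce bias rather than remove it. The overall comparison is the causal one.
So P(outcome | do(Variant V)) is just the pooled rate for Variant V: 420/1200 = 0.350.

0.35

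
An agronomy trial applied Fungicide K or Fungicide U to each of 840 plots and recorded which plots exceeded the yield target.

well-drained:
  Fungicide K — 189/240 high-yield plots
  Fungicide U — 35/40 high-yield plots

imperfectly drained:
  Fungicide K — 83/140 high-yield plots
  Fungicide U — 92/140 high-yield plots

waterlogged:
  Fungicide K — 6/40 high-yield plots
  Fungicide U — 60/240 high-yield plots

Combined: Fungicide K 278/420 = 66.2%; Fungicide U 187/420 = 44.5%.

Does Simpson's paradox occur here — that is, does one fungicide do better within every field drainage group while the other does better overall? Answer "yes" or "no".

Within each field drainage level (well-drained 78.8% vs 87.5%; imperfectly drained 59.3% vs 65.7%; waterlogged 15.0% vs 25.0%), Fungicide U has the higher rate every time. Pooled: 66.2% vs 44.5% — Fungicide K has the higher rate overall. The two comparisons disagree.

yes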